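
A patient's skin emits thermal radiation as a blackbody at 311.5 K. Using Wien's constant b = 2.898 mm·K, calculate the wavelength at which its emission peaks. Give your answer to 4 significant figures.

λ_max ≈ 9.303 μm

Wien's displacement law: λ_max = b/T = (2.898×10⁻³ m·K)/(311.5 K) = 9.3034×10⁻⁶ m.
That is 9.303 μm, in the infrared range.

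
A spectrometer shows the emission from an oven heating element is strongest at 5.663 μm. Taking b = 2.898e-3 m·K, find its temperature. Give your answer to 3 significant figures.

T ≈ 512 K

Wien's law gives T = b/λ_max = (2.898×10⁻³ m·K)/(5.663×10⁻⁶ m) = 512 K.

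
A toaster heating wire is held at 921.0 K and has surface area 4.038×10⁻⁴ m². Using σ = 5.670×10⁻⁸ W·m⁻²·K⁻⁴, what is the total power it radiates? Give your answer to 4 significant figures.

Area A = 4.038×10⁻⁴ m².
P = σAT⁴ = 5.670×10⁻⁸ × 4.038×10⁻⁴ × (921.0)⁴ = 16.47 W.

P ≈ 16.47 W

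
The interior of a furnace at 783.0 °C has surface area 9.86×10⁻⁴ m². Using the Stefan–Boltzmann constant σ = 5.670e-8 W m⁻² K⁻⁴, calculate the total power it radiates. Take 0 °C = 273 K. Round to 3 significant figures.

T = 783.0 °C + 273 = 1056.0 K.
Area A = 9.86×10⁻⁴ m².
P = σAT⁴ = 5.670×10⁻⁸ × 9.86×10⁻⁴ × (1056.0)⁴ = 69.5 W.

P ≈ 69.5 W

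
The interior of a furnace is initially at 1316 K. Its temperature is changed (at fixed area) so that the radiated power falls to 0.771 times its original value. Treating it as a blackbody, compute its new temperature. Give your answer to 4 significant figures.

P ∝ T⁴, so T₂/T₁ = (P₂/P₁)^(1/4) = (0.771)^(1/4) = 0.937052.
T₂ = 1316 × 0.937052 = 1233 K.

T₂ ≈ 1233 K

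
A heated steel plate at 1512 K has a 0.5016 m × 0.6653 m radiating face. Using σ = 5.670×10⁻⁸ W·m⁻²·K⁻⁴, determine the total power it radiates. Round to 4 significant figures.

Area A = 0.5016 × 0.6653 = 0.333714 m².
P = σAT⁴ = 5.670×10⁻⁸ × 0.333714 × (1512)⁴ = 9.889×10⁴ W.

P ≈ 9.889×10⁴ W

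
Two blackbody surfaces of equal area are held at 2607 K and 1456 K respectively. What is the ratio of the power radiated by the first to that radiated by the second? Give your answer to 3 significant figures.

P₁/P₂ ≈ 10.3

With equal areas, P₁/P₂ = (T₁/T₂)⁴ = (2607/1456)⁴ = 10.3.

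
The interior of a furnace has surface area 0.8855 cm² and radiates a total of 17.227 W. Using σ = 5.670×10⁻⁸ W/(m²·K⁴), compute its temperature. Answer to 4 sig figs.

Area A = 0.8855 cm² = 8.855×10⁻⁵ m².
P = σAT⁴ ⇒ T = (P/(σA))^(1/4) = (17.227/(5.670×10⁻⁸×8.855×10⁻⁵))^(1/4) = 1361 K.

T ≈ 1361 K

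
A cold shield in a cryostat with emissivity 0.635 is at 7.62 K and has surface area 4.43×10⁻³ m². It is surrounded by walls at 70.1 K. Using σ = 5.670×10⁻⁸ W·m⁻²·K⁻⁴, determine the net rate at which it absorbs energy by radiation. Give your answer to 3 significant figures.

Net gain ≈ 3.85×10⁻³ W

Area A = 4.43×10⁻³ m².
Net radiated power P_net = εσA(T⁴ − T₀⁴) = 0.635×5.670×10⁻⁸×4.43×10⁻³×(7.62⁴ − 70.1⁴).
T⁴ − T₀⁴ = 3371.47 − 2.41475×10⁷ = -2.41441×10⁷ K⁴, so P_net = -3.85×10⁻³ W — negative, meaning a net gain of 3.85×10⁻³ W.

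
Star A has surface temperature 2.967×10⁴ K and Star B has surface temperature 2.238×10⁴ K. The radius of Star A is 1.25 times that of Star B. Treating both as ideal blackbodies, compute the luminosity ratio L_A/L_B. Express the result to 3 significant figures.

L ∝ R²T⁴, so L_A/L_B = (R_A/R_B)²(T_A/T_B)⁴ = (1.25)² × (2.967×10⁴/2.238×10⁴)⁴ = 1.5625 × 3.08908 = 4.83.

L_A/L_B ≈ 4.83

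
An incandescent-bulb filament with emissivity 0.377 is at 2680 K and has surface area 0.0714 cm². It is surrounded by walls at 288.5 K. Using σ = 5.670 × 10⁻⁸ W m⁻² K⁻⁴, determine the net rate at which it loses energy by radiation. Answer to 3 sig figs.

Area A = 0.0714 cm² = 7.14×10⁻⁶ m².
Net radiated power P_net = εσA(T⁴ − T₀⁴) = 0.377×5.670×10⁻⁸×7.14×10⁻⁶×(2680⁴ − 288.5⁴).
T⁴ − T₀⁴ = 5.15869×10¹³ − 6.92761×10⁹ = 5.15800×10¹³ K⁴, so P_net = 7.87 W.

Net loss ≈ 7.87 W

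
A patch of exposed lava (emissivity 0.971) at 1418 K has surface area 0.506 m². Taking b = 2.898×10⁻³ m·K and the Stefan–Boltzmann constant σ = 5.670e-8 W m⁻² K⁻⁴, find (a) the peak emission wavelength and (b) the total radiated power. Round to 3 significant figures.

λ_max ≈ 2.04×10³ nm; P ≈ 1.13×10⁵ W

(a) λ_max = b/T = 2.898×10⁻³/1418 = 2.044×10⁻⁶ m = 2.04×10³ nm.
Area A = 0.506 m².
(b) P = εσAT⁴ = 0.971×5.670×10⁻⁸×0.506×(1418)⁴ = 1.13×10⁵ W.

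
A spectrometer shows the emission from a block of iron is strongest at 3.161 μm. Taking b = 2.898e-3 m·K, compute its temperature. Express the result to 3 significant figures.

Wien's law gives T = b/λ_max = (2.898×10⁻³ m·K)/(3.161×10⁻⁶ m) = 917 K.

T ≈ 917 K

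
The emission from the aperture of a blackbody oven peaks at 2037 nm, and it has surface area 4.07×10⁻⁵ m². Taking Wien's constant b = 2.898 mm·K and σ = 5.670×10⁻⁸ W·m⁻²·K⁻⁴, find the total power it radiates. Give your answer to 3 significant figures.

Wien's law: T = b/λ_max = 2.898×10⁻³/2.037×10⁻⁶ = 1422.68 K.
Area A = 4.07×10⁻⁵ m².
Then P = σAT⁴ = 5.670×10⁻⁸×4.07×10⁻⁵×(1422.68)⁴ = 9.45 W.

P ≈ 9.45 W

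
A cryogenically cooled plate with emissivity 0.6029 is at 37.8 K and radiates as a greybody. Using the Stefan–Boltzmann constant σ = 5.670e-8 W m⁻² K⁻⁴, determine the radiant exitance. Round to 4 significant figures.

Stefan–Boltzmann: I = εσT⁴ = 0.6029 × 5.670×10⁻⁸ × (37.8)⁴ = 0.06979 W/m².

I ≈ 0.06979 W/m²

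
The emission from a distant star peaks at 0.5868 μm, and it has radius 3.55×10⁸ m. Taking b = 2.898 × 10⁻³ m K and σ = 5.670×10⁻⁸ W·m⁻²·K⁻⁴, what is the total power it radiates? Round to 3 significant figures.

P ≈ 5.34×10²⁵ W

Wien's law: T = b/λ_max = 2.898×10⁻³/5.868×10⁻⁷ = 4938.65 K.
Surface area A = 4πR² = 4π(3.55×10⁸ m)² = 1.58368×10¹⁸ m².
Then P = σAT⁴ = 5.670×10⁻⁸×1.58368×10¹⁸×(4938.65)⁴ = 5.34×10²⁵ W.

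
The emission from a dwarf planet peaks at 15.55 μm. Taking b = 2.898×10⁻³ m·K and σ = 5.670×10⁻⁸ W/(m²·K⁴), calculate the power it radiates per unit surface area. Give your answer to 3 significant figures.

I ≈ 68.4 W/m²

Wien's law: T = b/λ_max = 2.898×10⁻³/1.555×10⁻⁵ = 186.367 K.
Then I = σT⁴ = 5.670×10⁻⁸×(186.367)⁴ = 68.4 W/m².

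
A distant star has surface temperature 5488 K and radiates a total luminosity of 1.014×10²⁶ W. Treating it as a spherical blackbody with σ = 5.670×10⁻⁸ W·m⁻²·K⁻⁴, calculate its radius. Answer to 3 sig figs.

R ≈ 3.96×10⁸ m

L = 4πR²σT⁴ ⇒ R = √(L/(4πσT⁴)).
σT⁴ = 5.14327×10⁷ W/m², so R = √(1.014×10²⁶/(4π×5.14327×10⁷)) = 3.96×10⁸ m.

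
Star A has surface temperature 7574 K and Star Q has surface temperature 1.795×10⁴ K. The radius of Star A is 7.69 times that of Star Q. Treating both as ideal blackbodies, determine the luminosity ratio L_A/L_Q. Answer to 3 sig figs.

L ∝ R²T⁴, so L_A/L_Q = (R_A/R_Q)²(T_A/T_Q)⁴ = (7.69)² × (7574/1.795×10⁴)⁴ = 59.1361 × 0.0316988 = 1.87.

L_A/L_Q ≈ 1.87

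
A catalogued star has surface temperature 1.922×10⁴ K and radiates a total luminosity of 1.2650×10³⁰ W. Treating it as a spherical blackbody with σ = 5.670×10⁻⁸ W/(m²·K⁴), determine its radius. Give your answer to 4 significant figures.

L = 4πR²σT⁴ ⇒ R = √(L/(4πσT⁴)).
σT⁴ = 7.73743×10⁹ W/m², so R = √(1.2650×10³⁰/(4π×7.73743×10⁹)) = 3.607×10⁹ m.

R ≈ 3.607×10⁹ m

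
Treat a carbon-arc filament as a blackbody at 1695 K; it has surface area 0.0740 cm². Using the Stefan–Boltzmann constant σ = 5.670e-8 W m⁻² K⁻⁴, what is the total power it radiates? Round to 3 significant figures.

P ≈ 3.46 W

Area A = 0.0740 cm² = 7.40×10⁻⁶ m².
P = σAT⁴ = 5.670×10⁻⁸ × 7.40×10⁻⁶ × (1695)⁴ = 3.46 W.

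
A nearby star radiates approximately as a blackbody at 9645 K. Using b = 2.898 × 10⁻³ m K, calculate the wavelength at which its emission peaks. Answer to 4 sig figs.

Wien's displacement law: λ_max = b/T = (2.898×10⁻³ m·K)/(9645 K) = 3.0047×10⁻⁷ m.
That is 300.5 nm, in the ultraviolet range.

λ_max ≈ 300.5 nm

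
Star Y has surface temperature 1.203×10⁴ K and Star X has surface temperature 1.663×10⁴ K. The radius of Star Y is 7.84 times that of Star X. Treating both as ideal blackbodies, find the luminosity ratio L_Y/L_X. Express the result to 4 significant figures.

L_Y/L_X ≈ 16.83

L ∝ R²T⁴, so L_Y/L_X = (R_Y/R_X)²(T_Y/T_X)⁴ = (7.84)² × (1.203×10⁴/1.663×10⁴)⁴ = 61.4656 × 0.273838 = 16.83.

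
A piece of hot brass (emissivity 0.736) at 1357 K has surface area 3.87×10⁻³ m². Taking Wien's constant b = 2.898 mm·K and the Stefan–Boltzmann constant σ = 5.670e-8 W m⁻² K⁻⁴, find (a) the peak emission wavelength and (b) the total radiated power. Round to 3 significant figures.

λ_max ≈ 2.14×10³ nm; P ≈ 548 W

(a) λ_max = b/T = 2.898×10⁻³/1357 = 2.136×10⁻⁶ m = 2.14×10³ nm.
Area A = 3.87×10⁻³ m².
(b) P = εσAT⁴ = 0.736×5.670×10⁻⁸×3.87×10⁻³×(1357)⁴ = 548 W.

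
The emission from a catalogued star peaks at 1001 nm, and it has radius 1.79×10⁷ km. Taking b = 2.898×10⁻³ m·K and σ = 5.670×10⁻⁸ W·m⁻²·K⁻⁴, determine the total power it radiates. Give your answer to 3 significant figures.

P ≈ 1.60×10²⁸ W

Wien's law: T = b/λ_max = 2.898×10⁻³/1.001×10⁻⁶ = 2895.10 K.
Surface area A = 4πR² = 4π(1.79×10¹⁰ m)² = 4.02639×10²¹ m².
Then P = σAT⁴ = 5.670×10⁻⁸×4.02639×10²¹×(2895.10)⁴ = 1.60×10²⁸ W.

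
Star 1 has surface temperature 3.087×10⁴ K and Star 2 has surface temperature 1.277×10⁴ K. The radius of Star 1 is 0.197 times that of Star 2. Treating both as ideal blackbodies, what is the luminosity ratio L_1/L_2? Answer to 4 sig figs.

L_1/L_2 ≈ 1.325

L ∝ R²T⁴, so L_1/L_2 = (R_1/R_2)²(T_1/T_2)⁴ = (0.197)² × (3.087×10⁴/1.277×10⁴)⁴ = 0.038809 × 34.1494 = 1.325.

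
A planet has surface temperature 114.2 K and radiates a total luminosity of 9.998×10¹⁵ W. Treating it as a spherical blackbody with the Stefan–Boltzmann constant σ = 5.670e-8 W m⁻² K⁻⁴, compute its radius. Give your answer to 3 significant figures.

L = 4πR²σT⁴ ⇒ R = √(L/(4πσT⁴)).
σT⁴ = 9.64378 W/m², so R = √(9.998×10¹⁵/(4π×9.64378)) = 9.08×10⁶ m.

R ≈ 9.08×10⁶ m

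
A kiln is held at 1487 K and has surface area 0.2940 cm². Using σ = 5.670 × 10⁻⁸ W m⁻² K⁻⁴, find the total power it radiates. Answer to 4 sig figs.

Area A = 0.2940 cm² = 2.940×10⁻⁵ m².
P = σAT⁴ = 5.670×10⁻⁸ × 2.940×10⁻⁵ × (1487)⁴ = 8.150 W.

P ≈ 8.150 W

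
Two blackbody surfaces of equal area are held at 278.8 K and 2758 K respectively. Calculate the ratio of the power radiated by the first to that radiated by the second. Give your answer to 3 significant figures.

With equal areas, P₁/P₂ = (T₁/T₂)⁴ = (278.8/2758)⁴ = 1.04×10⁻⁴.

P₁/P₂ ≈ 1.04×10⁻⁴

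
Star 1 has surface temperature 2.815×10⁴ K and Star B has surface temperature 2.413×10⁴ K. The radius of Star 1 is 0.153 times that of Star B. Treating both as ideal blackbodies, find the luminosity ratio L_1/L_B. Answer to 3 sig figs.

L ∝ R²T⁴, so L_1/L_B = (R_1/R_B)²(T_1/T_B)⁴ = (0.153)² × (2.815×10⁴/2.413×10⁴)⁴ = 0.023409 × 1.85218 = 0.0434.

L_1/L_B ≈ 0.0434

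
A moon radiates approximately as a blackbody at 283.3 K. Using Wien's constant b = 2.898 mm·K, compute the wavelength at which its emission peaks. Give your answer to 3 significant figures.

λ_max ≈ 10.2 μm

Wien's displacement law: λ_max = b/T = (2.898×10⁻³ m·K)/(283.3 K) = 1.023×10⁻⁵ m.
That is 10.2 μm, in the infrared range.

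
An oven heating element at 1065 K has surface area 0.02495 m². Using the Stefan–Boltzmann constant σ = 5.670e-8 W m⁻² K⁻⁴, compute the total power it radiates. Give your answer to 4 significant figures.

P ≈ 1820 W

Area A = 0.02495 m².
P = σAT⁴ = 5.670×10⁻⁸ × 0.02495 × (1065)⁴ = 1820 W.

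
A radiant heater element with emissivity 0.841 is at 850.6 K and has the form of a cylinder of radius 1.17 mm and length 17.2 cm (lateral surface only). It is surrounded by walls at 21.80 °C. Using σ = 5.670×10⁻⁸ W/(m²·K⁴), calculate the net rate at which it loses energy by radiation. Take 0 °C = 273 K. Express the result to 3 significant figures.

Surroundings: T = 21.80 °C + 273 = 294.80 K.
Lateral area A = 2πrL = 2π×1.17×10⁻³×0.172 = 1.26443×10⁻³ m².
Net radiated power P_net = εσA(T⁴ − T₀⁴) = 0.841×5.670×10⁻⁸×1.26443×10⁻³×(850.6⁴ − 294.80⁴).
T⁴ − T₀⁴ = 5.23482×10¹¹ − 7.55283×10⁹ = 5.15929×10¹¹ K⁴, so P_net = 31.1 W.

Net loss ≈ 31.1 W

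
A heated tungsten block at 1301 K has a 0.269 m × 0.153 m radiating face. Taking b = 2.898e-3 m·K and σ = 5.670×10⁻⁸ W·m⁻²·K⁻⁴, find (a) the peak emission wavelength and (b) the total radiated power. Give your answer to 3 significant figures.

λ_max ≈ 2.23×10³ nm; P ≈ 6.69×10³ W

(a) λ_max = b/T = 2.898×10⁻³/1301 = 2.228×10⁻⁶ m = 2.23×10³ nm.
Area A = 0.269 × 0.153 = 0.041157 m².
(b) P = σAT⁴ = 5.670×10⁻⁸×0.041157×(1301)⁴ = 6.69×10³ W.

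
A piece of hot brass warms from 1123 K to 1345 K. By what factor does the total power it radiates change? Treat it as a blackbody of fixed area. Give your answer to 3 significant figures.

P ∝ T⁴, so P₂/P₁ = (T₂/T₁)⁴ = (1345/1123)⁴ = (1.19768)⁴ = 2.06.

P₂/P₁ ≈ 2.06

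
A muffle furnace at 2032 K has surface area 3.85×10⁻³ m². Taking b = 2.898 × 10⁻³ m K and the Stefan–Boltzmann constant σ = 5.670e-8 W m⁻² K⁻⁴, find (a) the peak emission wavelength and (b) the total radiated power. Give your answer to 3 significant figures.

(a) λ_max = b/T = 2.898×10⁻³/2032 = 1.426×10⁻⁶ m = 1.43×10³ nm.
Area A = 3.85×10⁻³ m².
(b) P = σAT⁴ = 5.670×10⁻⁸×3.85×10⁻³×(2032)⁴ = 3.72×10³ W.

λ_max ≈ 1.43×10³ nm; P ≈ 3.72×10³ W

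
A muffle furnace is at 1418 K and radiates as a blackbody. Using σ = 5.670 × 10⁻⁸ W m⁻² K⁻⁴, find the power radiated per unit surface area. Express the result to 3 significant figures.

Stefan–Boltzmann: I = σT⁴ = 5.670×10⁻⁸ × (1418)⁴ = 2.29×10⁵ W/m².

I ≈ 2.29×10⁵ W/m²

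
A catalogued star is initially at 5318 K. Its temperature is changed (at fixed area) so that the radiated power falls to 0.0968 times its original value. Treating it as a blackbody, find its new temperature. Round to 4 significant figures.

T₂ ≈ 2966 K

P ∝ T⁴, so T₂/T₁ = (P₂/P₁)^(1/4) = (0.0968)^(1/4) = 0.557788.
T₂ = 5318 × 0.557788 = 2966 K.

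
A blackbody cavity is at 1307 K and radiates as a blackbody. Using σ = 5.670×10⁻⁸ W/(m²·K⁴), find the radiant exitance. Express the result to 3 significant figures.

Stefan–Boltzmann: I = σT⁴ = 5.670×10⁻⁸ × (1307)⁴ = 1.65×10⁵ W/m².

I ≈ 1.65×10⁵ W/m²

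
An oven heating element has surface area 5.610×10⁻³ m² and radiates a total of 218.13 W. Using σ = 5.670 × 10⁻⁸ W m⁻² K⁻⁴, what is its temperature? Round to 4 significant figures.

Area A = 5.610×10⁻³ m².
P = σAT⁴ ⇒ T = (P/(σA))^(1/4) = (218.13/(5.670×10⁻⁸×5.610×10⁻³))^(1/4) = 910.0 K.

T ≈ 910.0 K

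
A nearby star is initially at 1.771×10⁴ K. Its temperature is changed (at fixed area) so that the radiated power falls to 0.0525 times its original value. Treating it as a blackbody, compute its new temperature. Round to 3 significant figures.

T₂ ≈ 8.48×10³ K

P ∝ T⁴, so T₂/T₁ = (P₂/P₁)^(1/4) = (0.0525)^(1/4) = 0.478674.
T₂ = 1.771×10⁴ × 0.478674 = 8.48×10³ K.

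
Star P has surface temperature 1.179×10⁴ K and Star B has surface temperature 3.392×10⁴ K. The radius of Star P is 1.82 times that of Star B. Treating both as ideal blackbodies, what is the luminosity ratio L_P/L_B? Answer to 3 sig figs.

L_P/L_B ≈ 0.0483

L ∝ R²T⁴, so L_P/L_B = (R_P/R_B)²(T_P/T_B)⁴ = (1.82)² × (1.179×10⁴/3.392×10⁴)⁴ = 3.3124 × 0.0145959 = 0.0483.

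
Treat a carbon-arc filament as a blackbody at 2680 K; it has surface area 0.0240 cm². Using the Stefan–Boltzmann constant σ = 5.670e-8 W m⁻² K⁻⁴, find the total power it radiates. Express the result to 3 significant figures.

P ≈ 7.02 W

Area A = 0.0240 cm² = 2.40×10⁻⁶ m².
P = σAT⁴ = 5.670×10⁻⁸ × 2.40×10⁻⁶ × (2680)⁴ = 7.02 W.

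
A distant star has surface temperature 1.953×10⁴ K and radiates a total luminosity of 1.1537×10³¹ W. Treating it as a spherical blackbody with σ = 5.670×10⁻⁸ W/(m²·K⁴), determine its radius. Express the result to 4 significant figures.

R ≈ 1.055×10¹⁰ m

L = 4πR²σT⁴ ⇒ R = √(L/(4πσT⁴)).
σT⁴ = 8.24882×10⁹ W/m², so R = √(1.1537×10³¹/(4π×8.24882×10⁹)) = 1.055×10¹⁰ m.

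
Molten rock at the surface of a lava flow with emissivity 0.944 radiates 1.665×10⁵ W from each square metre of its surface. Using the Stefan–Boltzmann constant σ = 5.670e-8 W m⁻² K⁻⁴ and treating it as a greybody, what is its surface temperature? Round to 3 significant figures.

I = εσT⁴, so T = (I/εσ)^(1/4) = (1.665×10⁵/(0.944×5.670×10⁻⁸))^(1/4) = 1.33×10³ K.

T ≈ 1.33×10³ K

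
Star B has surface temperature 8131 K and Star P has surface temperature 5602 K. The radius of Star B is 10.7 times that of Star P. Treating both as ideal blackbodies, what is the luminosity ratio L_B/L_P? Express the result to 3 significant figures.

L ∝ R²T⁴, so L_B/L_P = (R_B/R_P)²(T_B/T_P)⁴ = (10.7)² × (8131/5602)⁴ = 114.49 × 4.43816 = 508.

L_B/L_P ≈ 508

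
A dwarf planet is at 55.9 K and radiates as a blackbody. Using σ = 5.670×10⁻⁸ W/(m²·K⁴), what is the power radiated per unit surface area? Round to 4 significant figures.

Stefan–Boltzmann: I = σT⁴ = 5.670×10⁻⁸ × (55.9)⁴ = 0.5536 W/m².

I ≈ 0.5536 W/m²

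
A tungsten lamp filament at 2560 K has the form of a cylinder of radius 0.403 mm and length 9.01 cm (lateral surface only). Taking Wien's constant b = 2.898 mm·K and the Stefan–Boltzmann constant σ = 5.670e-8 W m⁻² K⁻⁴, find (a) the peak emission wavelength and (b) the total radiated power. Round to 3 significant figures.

λ_max ≈ 1.13×10³ nm; P ≈ 556 W

(a) λ_max = b/T = 2.898×10⁻³/2560 = 1.132×10⁻⁶ m = 1.13×10³ nm.
Lateral area A = 2πrL = 2π×4.03×10⁻⁴×0.0901 = 2.28144×10⁻⁴ m².
(b) P = σAT⁴ = 5.670×10⁻⁸×2.28144×10⁻⁴×(2560)⁴ = 556 W.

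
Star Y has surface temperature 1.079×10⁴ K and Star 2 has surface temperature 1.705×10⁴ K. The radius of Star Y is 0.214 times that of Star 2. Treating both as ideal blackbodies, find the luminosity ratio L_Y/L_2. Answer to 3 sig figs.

L ∝ R²T⁴, so L_Y/L_2 = (R_Y/R_2)²(T_Y/T_2)⁴ = (0.214)² × (1.079×10⁴/1.705×10⁴)⁴ = 0.045796 × 0.160394 = 7.35×10⁻³.

L_Y/L_2 ≈ 7.35×10⁻³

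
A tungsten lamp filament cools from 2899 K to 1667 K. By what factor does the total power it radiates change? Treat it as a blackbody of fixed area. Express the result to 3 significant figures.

P ∝ T⁴, so P₂/P₁ = (T₂/T₁)⁴ = (1667/2899)⁴ = (0.575026)⁴ = 0.109.

P₂/P₁ ≈ 0.109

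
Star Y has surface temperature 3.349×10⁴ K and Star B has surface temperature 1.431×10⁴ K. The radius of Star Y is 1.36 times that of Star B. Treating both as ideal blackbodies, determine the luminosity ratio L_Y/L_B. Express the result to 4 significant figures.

L ∝ R²T⁴, so L_Y/L_B = (R_Y/R_B)²(T_Y/T_B)⁴ = (1.36)² × (3.349×10⁴/1.431×10⁴)⁴ = 1.8496 × 29.9987 = 55.49.

L_Y/L_B ≈ 55.49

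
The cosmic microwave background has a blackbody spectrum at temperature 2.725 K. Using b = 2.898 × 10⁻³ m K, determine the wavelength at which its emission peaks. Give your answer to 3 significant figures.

Wien's displacement law: λ_max = b/T = (2.898×10⁻³ m·K)/(2.725 K) = 1.063×10⁻³ m.
That is 1.06×10⁻³ m, in the microwave range.

λ_max ≈ 1.06×10⁻³ m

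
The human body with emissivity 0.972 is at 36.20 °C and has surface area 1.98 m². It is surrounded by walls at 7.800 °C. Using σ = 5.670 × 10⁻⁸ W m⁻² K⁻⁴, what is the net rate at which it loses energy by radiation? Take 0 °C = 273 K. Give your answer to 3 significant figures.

Net loss ≈ 319 W

T = 36.20 °C + 273 = 309.20 K.
Surroundings: T = 7.800 °C + 273 = 280.800 K.
Area A = 1.98 m².
Net radiated power P_net = εσA(T⁴ − T₀⁴) = 0.972×5.670×10⁻⁸×1.98×(309.20⁴ − 280.800⁴).
T⁴ − T₀⁴ = 9.14025×10⁹ − 6.21711×10⁹ = 2.92314×10⁹ K⁴, so P_net = 319 W.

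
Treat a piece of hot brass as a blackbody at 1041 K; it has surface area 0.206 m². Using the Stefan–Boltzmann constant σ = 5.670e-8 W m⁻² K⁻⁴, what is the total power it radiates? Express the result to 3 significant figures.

P ≈ 1.37×10⁴ W

Area A = 0.206 m².
P = σAT⁴ = 5.670×10⁻⁸ × 0.206 × (1041)⁴ = 1.37×10⁴ W.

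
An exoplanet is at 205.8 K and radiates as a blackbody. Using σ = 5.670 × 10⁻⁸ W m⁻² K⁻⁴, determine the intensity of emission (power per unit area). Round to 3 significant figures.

Stefan–Boltzmann: I = σT⁴ = 5.670×10⁻⁸ × (205.8)⁴ = 102 W/m².

I ≈ 102 W/m²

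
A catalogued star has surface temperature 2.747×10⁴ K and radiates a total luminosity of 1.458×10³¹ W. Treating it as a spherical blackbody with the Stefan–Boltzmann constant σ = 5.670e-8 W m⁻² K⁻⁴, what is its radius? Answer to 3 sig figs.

R ≈ 5.99×10⁹ m

L = 4πR²σT⁴ ⇒ R = √(L/(4πσT⁴)).
σT⁴ = 3.22863×10¹⁰ W/m², so R = √(1.458×10³¹/(4π×3.22863×10¹⁰)) = 5.99×10⁹ m.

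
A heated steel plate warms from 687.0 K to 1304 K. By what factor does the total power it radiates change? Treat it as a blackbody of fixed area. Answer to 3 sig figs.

P ∝ T⁴, so P₂/P₁ = (T₂/T₁)⁴ = (1304/687.0)⁴ = (1.89811)⁴ = 13.0.

P₂/P₁ ≈ 13.0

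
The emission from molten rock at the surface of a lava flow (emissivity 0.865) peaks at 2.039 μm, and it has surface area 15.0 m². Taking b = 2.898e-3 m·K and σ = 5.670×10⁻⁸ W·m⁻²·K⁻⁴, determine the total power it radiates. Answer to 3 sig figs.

P ≈ 3.00×10⁶ W

Wien's law: T = b/λ_max = 2.898×10⁻³/2.039×10⁻⁶ = 1421.28 K.
Area A = 15.0 m².
Then P = εσAT⁴ = 0.865×5.670×10⁻⁸×15.0×(1421.28)⁴ = 3.00×10⁶ W.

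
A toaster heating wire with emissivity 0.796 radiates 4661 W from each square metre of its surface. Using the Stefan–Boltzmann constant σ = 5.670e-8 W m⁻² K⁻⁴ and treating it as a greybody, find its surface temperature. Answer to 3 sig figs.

I = εσT⁴, so T = (I/εσ)^(1/4) = (4661/(0.796×5.670×10⁻⁸))^(1/4) = 567 K.

T ≈ 567 K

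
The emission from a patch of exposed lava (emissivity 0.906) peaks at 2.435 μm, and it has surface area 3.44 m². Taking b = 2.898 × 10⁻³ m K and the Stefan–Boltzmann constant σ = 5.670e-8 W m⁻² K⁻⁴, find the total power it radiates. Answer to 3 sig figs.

Wien's law: T = b/λ_max = 2.898×10⁻³/2.435×10⁻⁶ = 1190.14 K.
Area A = 3.44 m².
Then P = εσAT⁴ = 0.906×5.670×10⁻⁸×3.44×(1190.14)⁴ = 3.55×10⁵ W.

P ≈ 3.55×10⁵ W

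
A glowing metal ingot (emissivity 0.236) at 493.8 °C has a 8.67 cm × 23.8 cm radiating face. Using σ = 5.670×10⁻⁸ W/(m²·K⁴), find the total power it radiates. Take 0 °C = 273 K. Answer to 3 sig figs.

P ≈ 95.5 W

T = 493.8 °C + 273 = 766.8 K.
Area A = 0.0867 × 0.238 = 0.0206346 m².
P = εσAT⁴ = 0.236 × 5.670×10⁻⁸ × 0.0206346 × (766.8)⁴ = 95.5 W.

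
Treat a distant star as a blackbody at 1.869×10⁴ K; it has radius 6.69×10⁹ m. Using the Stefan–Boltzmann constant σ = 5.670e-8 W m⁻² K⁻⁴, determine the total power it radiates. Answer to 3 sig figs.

Surface area A = 4πR² = 4π(6.69×10⁹ m)² = 5.62422×10²⁰ m².
P = σAT⁴ = 5.670×10⁻⁸ × 5.62422×10²⁰ × (1.869×10⁴)⁴ = 3.89×10³⁰ W.

P ≈ 3.89×10³⁰ W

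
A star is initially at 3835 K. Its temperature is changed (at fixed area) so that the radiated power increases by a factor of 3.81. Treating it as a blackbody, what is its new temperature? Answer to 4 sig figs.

P ∝ T⁴, so T₂/T₁ = (P₂/P₁)^(1/4) = (3.81)^(1/4) = 1.39711.
T₂ = 3835 × 1.39711 = 5358 K.

T₂ ≈ 5358 K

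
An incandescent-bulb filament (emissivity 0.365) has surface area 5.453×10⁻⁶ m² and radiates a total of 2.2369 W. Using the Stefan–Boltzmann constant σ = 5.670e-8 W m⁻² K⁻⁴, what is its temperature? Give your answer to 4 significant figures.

Area A = 5.453×10⁻⁶ m².
P = εσAT⁴ ⇒ T = (P/(εσA))^(1/4) = (2.2369/(0.365×5.670×10⁻⁸×5.453×10⁻⁶))^(1/4) = 2110 K.

T ≈ 2110 K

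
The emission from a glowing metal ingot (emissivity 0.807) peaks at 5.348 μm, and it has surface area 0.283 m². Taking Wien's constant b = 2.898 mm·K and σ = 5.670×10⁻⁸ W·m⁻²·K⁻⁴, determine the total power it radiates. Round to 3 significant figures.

P ≈ 1.12×10³ W

Wien's law: T = b/λ_max = 2.898×10⁻³/5.348×10⁻⁶ = 541.885 K.
Area A = 0.283 m².
Then P = εσAT⁴ = 0.807×5.670×10⁻⁸×0.283×(541.885)⁴ = 1.12×10³ W.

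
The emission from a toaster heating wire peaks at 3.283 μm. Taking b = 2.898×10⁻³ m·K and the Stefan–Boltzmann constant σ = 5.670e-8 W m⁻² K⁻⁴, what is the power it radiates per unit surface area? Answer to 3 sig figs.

Wien's law: T = b/λ_max = 2.898×10⁻³/3.283×10⁻⁶ = 882.729 K.
Then I = σT⁴ = 5.670×10⁻⁸×(882.729)⁴ = 3.44×10⁴ W/m².

I ≈ 3.44×10⁴ W/m²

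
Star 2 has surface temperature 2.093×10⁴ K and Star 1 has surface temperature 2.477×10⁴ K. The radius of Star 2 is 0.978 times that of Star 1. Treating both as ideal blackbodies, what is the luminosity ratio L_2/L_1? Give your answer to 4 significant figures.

L ∝ R²T⁴, so L_2/L_1 = (R_2/R_1)²(T_2/T_1)⁴ = (0.978)² × (2.093×10⁴/2.477×10⁴)⁴ = 0.956484 × 0.509768 = 0.4876.

L_2/L_1 ≈ 0.4876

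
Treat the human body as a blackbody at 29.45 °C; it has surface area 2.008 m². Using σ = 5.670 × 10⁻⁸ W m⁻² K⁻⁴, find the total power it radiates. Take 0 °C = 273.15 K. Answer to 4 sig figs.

P ≈ 954.6 W

T = 29.45 °C + 273.15 = 302.60 K.
Area A = 2.008 m².
P = σAT⁴ = 5.670×10⁻⁸ × 2.008 × (302.60)⁴ = 954.6 W.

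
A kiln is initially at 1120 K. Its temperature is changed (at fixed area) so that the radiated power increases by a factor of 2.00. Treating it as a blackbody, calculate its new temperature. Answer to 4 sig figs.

T₂ ≈ 1332 K

P ∝ T⁴, so T₂/T₁ = (P₂/P₁)^(1/4) = (2.00)^(1/4) = 1.18921.
T₂ = 1120 × 1.18921 = 1332 K.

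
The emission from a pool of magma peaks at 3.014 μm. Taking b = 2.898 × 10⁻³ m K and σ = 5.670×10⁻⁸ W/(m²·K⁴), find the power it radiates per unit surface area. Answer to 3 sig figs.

I ≈ 4.85×10⁴ W/m²

Wien's law: T = b/λ_max = 2.898×10⁻³/3.014×10⁻⁶ = 961.513 K.
Then I = σT⁴ = 5.670×10⁻⁸×(961.513)⁴ = 4.85×10⁴ W/m².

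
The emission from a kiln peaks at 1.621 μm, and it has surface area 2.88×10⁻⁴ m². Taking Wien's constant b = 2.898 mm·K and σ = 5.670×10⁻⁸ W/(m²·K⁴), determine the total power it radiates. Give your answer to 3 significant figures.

Wien's law: T = b/λ_max = 2.898×10⁻³/1.621×10⁻⁶ = 1787.79 K.
Area A = 2.88×10⁻⁴ m².
Then P = σAT⁴ = 5.670×10⁻⁸×2.88×10⁻⁴×(1787.79)⁴ = 167 W.

P ≈ 167 W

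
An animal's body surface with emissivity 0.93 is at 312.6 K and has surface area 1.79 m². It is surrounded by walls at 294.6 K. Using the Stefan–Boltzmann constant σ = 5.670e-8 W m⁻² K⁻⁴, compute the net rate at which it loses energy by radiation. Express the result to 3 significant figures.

Net loss ≈ 190 W

Area A = 1.79 m².
Net radiated power P_net = εσA(T⁴ − T₀⁴) = 0.93×5.670×10⁻⁸×1.79×(312.6⁴ − 294.6⁴).
T⁴ − T₀⁴ = 9.54896×10⁹ − 7.53236×10⁹ = 2.01660×10⁹ K⁴, so P_net = 190 W.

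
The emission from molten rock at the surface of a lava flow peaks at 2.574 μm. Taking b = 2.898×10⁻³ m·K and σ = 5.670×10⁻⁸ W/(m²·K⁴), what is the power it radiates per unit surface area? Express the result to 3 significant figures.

Wien's law: T = b/λ_max = 2.898×10⁻³/2.574×10⁻⁶ = 1125.87 K.
Then I = σT⁴ = 5.670×10⁻⁸×(1125.87)⁴ = 9.11×10⁴ W/m².

I ≈ 9.11×10⁴ W/m²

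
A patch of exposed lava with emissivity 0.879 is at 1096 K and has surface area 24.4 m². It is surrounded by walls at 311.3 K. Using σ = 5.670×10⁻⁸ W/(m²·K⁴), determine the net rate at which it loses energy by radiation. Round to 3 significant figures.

Net loss ≈ 1.74×10⁶ W

Area A = 24.4 m².
Net radiated power P_net = εσA(T⁴ − T₀⁴) = 0.879×5.670×10⁻⁸×24.4×(1096⁴ − 311.3⁴).
T⁴ − T₀⁴ = 1.44292×10¹² − 9.39110×10⁹ = 1.43353×10¹² K⁴, so P_net = 1.74×10⁶ W.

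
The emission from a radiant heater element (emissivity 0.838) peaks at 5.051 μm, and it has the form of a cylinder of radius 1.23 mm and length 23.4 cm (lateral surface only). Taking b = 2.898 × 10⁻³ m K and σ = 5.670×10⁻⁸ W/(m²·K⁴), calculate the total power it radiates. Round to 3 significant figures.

Wien's law: T = b/λ_max = 2.898×10⁻³/5.051×10⁻⁶ = 573.748 K.
Lateral area A = 2πrL = 2π×1.23×10⁻³×0.234 = 1.80843×10⁻³ m².
Then P = εσAT⁴ = 0.838×5.670×10⁻⁸×1.80843×10⁻³×(573.748)⁴ = 9.31 W.

P ≈ 9.31 W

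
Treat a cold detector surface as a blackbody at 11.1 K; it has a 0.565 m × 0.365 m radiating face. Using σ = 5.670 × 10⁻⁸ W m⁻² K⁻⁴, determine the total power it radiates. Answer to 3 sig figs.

Area A = 0.565 × 0.365 = 0.206225 m².
P = σAT⁴ = 5.670×10⁻⁸ × 0.206225 × (11.1)⁴ = 1.78×10⁻⁴ W.

P ≈ 1.78×10⁻⁴ W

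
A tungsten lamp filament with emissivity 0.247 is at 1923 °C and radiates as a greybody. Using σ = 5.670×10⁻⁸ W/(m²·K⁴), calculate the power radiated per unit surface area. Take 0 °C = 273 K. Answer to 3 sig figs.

I ≈ 3.26×10⁵ W/m²

T = 1923 °C + 273 = 2196 K.
Stefan–Boltzmann: I = εσT⁴ = 0.247 × 5.670×10⁻⁸ × (2196)⁴ = 3.26×10⁵ W/m².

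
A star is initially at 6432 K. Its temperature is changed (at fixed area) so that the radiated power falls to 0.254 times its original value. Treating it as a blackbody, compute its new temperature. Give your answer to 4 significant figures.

P ∝ T⁴, so T₂/T₁ = (P₂/P₁)^(1/4) = (0.254)^(1/4) = 0.709918.
T₂ = 6432 × 0.709918 = 4566 K.

T₂ ≈ 4566 K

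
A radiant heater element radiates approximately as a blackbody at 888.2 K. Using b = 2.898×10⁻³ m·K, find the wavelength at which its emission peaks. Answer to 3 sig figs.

λ_max ≈ 3.26 μm

Wien's displacement law: λ_max = b/T = (2.898×10⁻³ m·K)/(888.2 K) = 3.263×10⁻⁶ m.
That is 3.26 μm, in the infrared range.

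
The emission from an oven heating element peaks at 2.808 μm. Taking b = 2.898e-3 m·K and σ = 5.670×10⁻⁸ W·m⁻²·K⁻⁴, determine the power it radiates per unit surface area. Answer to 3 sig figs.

I ≈ 6.43×10⁴ W/m²

Wien's law: T = b/λ_max = 2.898×10⁻³/2.808×10⁻⁶ = 1032.05 K.
Then I = σT⁴ = 5.670×10⁻⁸×(1032.05)⁴ = 6.43×10⁴ W/m².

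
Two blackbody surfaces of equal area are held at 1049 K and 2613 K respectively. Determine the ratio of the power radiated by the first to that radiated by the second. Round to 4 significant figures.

P₁/P₂ ≈ 0.02597

With equal areas, P₁/P₂ = (T₁/T₂)⁴ = (1049/2613)⁴ = 0.02597.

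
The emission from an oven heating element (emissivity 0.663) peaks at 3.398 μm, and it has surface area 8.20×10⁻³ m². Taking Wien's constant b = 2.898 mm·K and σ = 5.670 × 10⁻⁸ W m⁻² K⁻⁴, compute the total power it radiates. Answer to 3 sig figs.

P ≈ 163 W

Wien's law: T = b/λ_max = 2.898×10⁻³/3.398×10⁻⁶ = 852.855 K.
Area A = 8.20×10⁻³ m².
Then P = εσAT⁴ = 0.663×5.670×10⁻⁸×8.20×10⁻³×(852.855)⁴ = 163 W.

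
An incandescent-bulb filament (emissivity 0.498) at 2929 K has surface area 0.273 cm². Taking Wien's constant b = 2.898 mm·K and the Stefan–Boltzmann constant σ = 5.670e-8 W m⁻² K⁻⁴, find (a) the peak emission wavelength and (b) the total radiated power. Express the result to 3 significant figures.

(a) λ_max = b/T = 2.898×10⁻³/2929 = 9.894×10⁻⁷ m = 0.989 μm.
Area A = 0.273 cm² = 2.73×10⁻⁵ m².
(b) P = εσAT⁴ = 0.498×5.670×10⁻⁸×2.73×10⁻⁵×(2929)⁴ = 56.7 W.

λ_max ≈ 0.989 μm; P ≈ 56.7 W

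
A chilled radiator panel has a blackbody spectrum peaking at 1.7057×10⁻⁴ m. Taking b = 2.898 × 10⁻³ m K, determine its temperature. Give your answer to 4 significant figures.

T ≈ 16.99 K

Wien's law gives T = b/λ_max = (2.898×10⁻³ m·K)/(1.7057×10⁻⁴ m) = 16.99 K.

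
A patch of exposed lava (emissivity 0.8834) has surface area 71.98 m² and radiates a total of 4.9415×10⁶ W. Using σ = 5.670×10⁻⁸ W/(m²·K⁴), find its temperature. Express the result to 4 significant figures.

Area A = 71.98 m².
P = εσAT⁴ ⇒ T = (P/(εσA))^(1/4) = (4.9415×10⁶/(0.8834×5.670×10⁻⁸×71.98))^(1/4) = 1082 K.

T ≈ 1082 K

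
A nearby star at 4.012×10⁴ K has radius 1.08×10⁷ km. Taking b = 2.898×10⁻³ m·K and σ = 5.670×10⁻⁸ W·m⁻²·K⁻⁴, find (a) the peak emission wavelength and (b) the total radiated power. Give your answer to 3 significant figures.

(a) λ_max = b/T = 2.898×10⁻³/4.012×10⁴ = 7.223×10⁻⁸ m = 72.2 nm.
Surface area A = 4πR² = 4π(1.08×10¹⁰ m)² = 1.46574×10²¹ m².
(b) P = σAT⁴ = 5.670×10⁻⁸×1.46574×10²¹×(4.012×10⁴)⁴ = 2.15×10³² W.

λ_max ≈ 72.2 nm; P ≈ 2.15×10³² W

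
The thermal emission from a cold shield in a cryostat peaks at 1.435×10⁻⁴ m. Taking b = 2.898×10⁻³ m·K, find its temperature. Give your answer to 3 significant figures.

T ≈ 20.2 K

Wien's law gives T = b/λ_max = (2.898×10⁻³ m·K)/(1.435×10⁻⁴ m) = 20.2 K.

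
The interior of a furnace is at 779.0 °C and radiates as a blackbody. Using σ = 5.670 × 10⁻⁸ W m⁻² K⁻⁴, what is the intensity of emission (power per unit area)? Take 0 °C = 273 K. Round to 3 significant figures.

I ≈ 6.94×10⁴ W/m²

T = 779.0 °C + 273 = 1052.0 K.
Stefan–Boltzmann: I = σT⁴ = 5.670×10⁻⁸ × (1052.0)⁴ = 6.94×10⁴ W/m².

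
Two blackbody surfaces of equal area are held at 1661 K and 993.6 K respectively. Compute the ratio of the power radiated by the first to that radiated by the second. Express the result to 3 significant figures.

With equal areas, P₁/P₂ = (T₁/T₂)⁴ = (1661/993.6)⁴ = 7.81.

P₁/P₂ ≈ 7.81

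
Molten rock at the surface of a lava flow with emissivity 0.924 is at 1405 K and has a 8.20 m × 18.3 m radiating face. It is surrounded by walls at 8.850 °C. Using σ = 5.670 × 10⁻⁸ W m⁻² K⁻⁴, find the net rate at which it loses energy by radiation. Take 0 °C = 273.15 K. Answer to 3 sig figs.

Surroundings: T = 8.850 °C + 273.15 = 282.000 K.
Area A = 8.20 × 18.3 = 150.06 m².
Net radiated power P_net = εσA(T⁴ − T₀⁴) = 0.924×5.670×10⁻⁸×150.06×(1405⁴ − 282.000⁴).
T⁴ − T₀⁴ = 3.89677×10¹² − 6.32407×10⁹ = 3.89045×10¹² K⁴, so P_net = 3.06×10⁷ W.

Net loss ≈ 3.06×10⁷ W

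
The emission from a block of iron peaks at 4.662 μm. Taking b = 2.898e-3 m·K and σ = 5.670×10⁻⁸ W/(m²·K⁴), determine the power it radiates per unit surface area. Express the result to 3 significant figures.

Wien's law: T = b/λ_max = 2.898×10⁻³/4.662×10⁻⁶ = 621.622 K.
Then I = σT⁴ = 5.670×10⁻⁸×(621.622)⁴ = 8.47×10³ W/m².

I ≈ 8.47×10³ W/m²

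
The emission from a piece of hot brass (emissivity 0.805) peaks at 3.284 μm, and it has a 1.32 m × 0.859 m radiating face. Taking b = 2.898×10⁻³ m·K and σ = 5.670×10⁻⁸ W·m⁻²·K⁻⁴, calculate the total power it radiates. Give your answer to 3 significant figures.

Wien's law: T = b/λ_max = 2.898×10⁻³/3.284×10⁻⁶ = 882.460 K.
Area A = 1.32 × 0.859 = 1.13388 m².
Then P = εσAT⁴ = 0.805×5.670×10⁻⁸×1.13388×(882.460)⁴ = 3.14×10⁴ W.

P ≈ 3.14×10⁴ W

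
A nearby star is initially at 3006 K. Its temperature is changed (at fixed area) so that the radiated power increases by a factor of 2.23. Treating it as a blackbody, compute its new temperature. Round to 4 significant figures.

P ∝ T⁴, so T₂/T₁ = (P₂/P₁)^(1/4) = (2.23)^(1/4) = 1.22201.
T₂ = 3006 × 1.22201 = 3673 K.

T₂ ≈ 3673 K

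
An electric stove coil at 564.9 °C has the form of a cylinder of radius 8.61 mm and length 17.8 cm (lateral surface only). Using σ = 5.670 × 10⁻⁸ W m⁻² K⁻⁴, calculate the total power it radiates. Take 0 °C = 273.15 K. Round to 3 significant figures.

P ≈ 269 W

T = 564.9 °C + 273.15 = 838.05 K.
Lateral area A = 2πrL = 2π×8.61×10⁻³×0.178 = 9.62948×10⁻³ m².
P = σAT⁴ = 5.670×10⁻⁸ × 9.62948×10⁻³ × (838.05)⁴ = 269 W.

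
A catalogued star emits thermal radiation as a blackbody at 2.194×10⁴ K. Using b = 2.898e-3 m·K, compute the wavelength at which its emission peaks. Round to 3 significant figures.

Wien's displacement law: λ_max = b/T = (2.898×10⁻³ m·K)/(2.194×10⁴ K) = 1.321×10⁻⁷ m.
That is 132 nm, in the ultraviolet range.

λ_max ≈ 132 nm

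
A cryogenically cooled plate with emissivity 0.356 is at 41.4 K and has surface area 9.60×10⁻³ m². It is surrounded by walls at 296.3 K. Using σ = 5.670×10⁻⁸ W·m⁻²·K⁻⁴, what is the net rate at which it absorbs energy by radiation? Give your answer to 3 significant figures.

Area A = 9.60×10⁻³ m².
Net radiated power P_net = εσA(T⁴ − T₀⁴) = 0.356×5.670×10⁻⁸×9.60×10⁻³×(41.4⁴ − 296.3⁴).
T⁴ − T₀⁴ = 2.93766×10⁶ − 7.70773×10⁹ = -7.70479×10⁹ K⁴, so P_net = -1.49 W — negative, meaning a net gain of 1.49 W.

Net gain ≈ 1.49 W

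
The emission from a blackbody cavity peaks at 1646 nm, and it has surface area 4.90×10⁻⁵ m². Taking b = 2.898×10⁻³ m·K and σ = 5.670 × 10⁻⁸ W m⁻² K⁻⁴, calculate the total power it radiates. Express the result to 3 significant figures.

P ≈ 26.7 W

Wien's law: T = b/λ_max = 2.898×10⁻³/1.646×10⁻⁶ = 1760.63 K.
Area A = 4.90×10⁻⁵ m².
Then P = σAT⁴ = 5.670×10⁻⁸×4.90×10⁻⁵×(1760.63)⁴ = 26.7 W.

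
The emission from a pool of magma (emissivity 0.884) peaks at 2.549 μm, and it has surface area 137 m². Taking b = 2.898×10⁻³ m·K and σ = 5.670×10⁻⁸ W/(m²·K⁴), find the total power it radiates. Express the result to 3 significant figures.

Wien's law: T = b/λ_max = 2.898×10⁻³/2.549×10⁻⁶ = 1136.92 K.
Area A = 137 m².
Then P = εσAT⁴ = 0.884×5.670×10⁻⁸×137×(1136.92)⁴ = 1.15×10⁷ W.

P ≈ 1.15×10⁷ W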